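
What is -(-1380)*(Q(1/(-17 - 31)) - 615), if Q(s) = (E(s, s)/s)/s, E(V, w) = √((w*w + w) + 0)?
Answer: -848700 + 66240*I*√47 ≈ -8.487e+5 + 4.5412e+5*I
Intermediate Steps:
E(V, w) = √(w + w²) (E(V, w) = √((w² + w) + 0) = √((w + w²) + 0) = √(w + w²))
Q(s) = √(s*(1 + s))/s² (Q(s) = (√(s*(1 + s))/s)/s = √(s*(1 + s))/s²)
-(-1380)*(Q(1/(-17 - 31)) - 615) = -(-1380)*(√((1 + 1/(-17 - 31))/(-17 - 31))/(1/(-17 - 31))² - 615) = -(-1380)*(√((1 + 1/(-48))/(-48))/(1/(-48))² - 615) = -(-1380)*(√(-(1 - 1/48)/48)/(-1/48)² - 615) = -(-1380)*(2304*√(-1/48*47/48) - 615) = -(-1380)*(2304*√(-47/2304) - 615) = -(-1380)*(2304*(I*√47/48) - 615) = -(-1380)*(48*I*√47 - 615) = -(-1380)*(-615 + 48*I*√47) = -(848700 - 66240*I*√47) = -848700 + 66240*I*√47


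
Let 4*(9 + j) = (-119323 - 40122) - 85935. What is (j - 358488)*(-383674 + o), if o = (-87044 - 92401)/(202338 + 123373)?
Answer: 52466404307357878/325711 ≈ 1.6108e+11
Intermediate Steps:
o = -179445/325711 ≈ -0.55093
j = -61354 (j = -9 + ((-119323 - 40122) - 85935)/4 = -9 + (-159445 - 85935)/4 = -9 + (1/4)*(-245380) = -9 - 61345 = -61354)
(j - 358488)*(-383674 + o) = (-61354 - 358488)*(-383674 - 179445/325711) = -419842*(-124967021659/325711) = 52466404307357878/325711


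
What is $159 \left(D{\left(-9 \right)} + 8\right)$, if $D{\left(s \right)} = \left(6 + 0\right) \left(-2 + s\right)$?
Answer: $-9222$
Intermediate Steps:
$D{\left(s \right)} = -12 + 6 s$ ($D{\left(s \right)} = 6 \left(-2 + s\right) = -12 + 6 s$)
$159 \left(D{\left(-9 \right)} + 8\right) = 159 \left(\left(-12 + 6 \left(-9\right)\right) + 8\right) = 159 \left(\left(-12 - 54\right) + 8\right) = 159 \left(-66 + 8\right) = 159 \left(-58\right) = -9222$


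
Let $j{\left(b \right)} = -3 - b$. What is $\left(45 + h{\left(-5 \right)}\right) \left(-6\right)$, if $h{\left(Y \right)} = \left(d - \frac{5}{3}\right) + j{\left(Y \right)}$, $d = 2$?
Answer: $-284$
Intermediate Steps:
$h{\left(Y \right)} = - \frac{8}{3} - Y$ ($h{\left(Y \right)} = \left(2 - \frac{5}{3}\right) - \left(3 + Y\right) = \frac{1}{3} - \left(3 + Y\right) = - \frac{8}{3} - Y$)
$\left(45 + h{\left(-5 \right)}\right) \left(-6\right) = \left(45 - - \frac{7}{3}\right) \left(-6\right) = \left(45 + \left(- \frac{8}{3} + 5\right)\right) \left(-6\right) = \left(45 + \frac{7}{3}\right) \left(-6\right) = \frac{142}{3} \left(-6\right) = -284$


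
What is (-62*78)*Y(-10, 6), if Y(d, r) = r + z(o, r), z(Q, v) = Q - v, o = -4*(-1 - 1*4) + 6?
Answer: -125736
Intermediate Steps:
o = 26 (o = -4*(-1 - 4) + 6 = -4*(-5) + 6 = 20 + 6 = 26)
Y(d, r) = 26 (Y(d, r) = r + (26 - r) = 26)
(-62*78)*Y(-10, 6) = -62*78*26 = -4836*26 = -125736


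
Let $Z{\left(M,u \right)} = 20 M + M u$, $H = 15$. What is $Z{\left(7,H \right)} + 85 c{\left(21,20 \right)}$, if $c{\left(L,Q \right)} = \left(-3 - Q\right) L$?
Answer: $-40810$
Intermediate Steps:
$c{\left(L,Q \right)} = L \left(-3 - Q\right)$
$Z{\left(7,H \right)} + 85 c{\left(21,20 \right)} = 7 \left(20 + 15\right) + 85 \left(\left(-1\right) 21 \left(3 + 20\right)\right) = 7 \cdot 35 + 85 \left(\left(-1\right) 21 \cdot 23\right) = 245 + 85 \left(-483\right) = 245 - 41055 = -40810$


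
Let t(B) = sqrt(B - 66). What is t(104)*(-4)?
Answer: -4*sqrt(38) ≈ -24.658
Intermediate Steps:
t(B) = sqrt(-66 + B)
t(104)*(-4) = sqrt(-66 + 104)*(-4) = sqrt(38)*(-4) = -4*sqrt(38)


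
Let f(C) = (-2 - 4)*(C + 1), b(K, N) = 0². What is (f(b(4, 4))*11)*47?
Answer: -3102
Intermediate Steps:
b(K, N) = 0
f(C) = -6 - 6*C (f(C) = -6*(1 + C) = -6 - 6*C)
(f(b(4, 4))*11)*47 = ((-6 - 6*0)*11)*47 = ((-6 + 0)*11)*47 = -6*11*47 = -66*47 = -3102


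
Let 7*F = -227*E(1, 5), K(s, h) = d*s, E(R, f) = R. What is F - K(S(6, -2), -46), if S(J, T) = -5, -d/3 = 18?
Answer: -2117/7 ≈ -302.43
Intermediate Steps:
d = -54 (d = -3*18 = -54)
K(s, h) = -54*s
F = -227/7 (F = (-227*1)/7 = (1/7)*(-227) = -227/7 ≈ -32.429)
F - K(S(6, -2), -46) = -227/7 - (-54)*(-5) = -227/7 - 1*270 = -227/7 - 270 = -2117/7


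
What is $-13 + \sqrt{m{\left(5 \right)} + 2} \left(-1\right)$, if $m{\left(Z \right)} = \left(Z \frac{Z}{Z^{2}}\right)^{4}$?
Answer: $-13 - \sqrt{3} \approx -14.732$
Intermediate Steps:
$m{\left(Z \right)} = 1$ ($m{\left(Z \right)} = \left(Z \frac{Z}{Z^{2}}\right)^{4} = \left(\frac{Z}{Z}\right)^{4} = 1^{4} = 1$)
$-13 + \sqrt{m{\left(5 \right)} + 2} \left(-1\right) = -13 + \sqrt{1 + 2} \left(-1\right) = -13 + \sqrt{3} \left(-1\right) = -13 - \sqrt{3}$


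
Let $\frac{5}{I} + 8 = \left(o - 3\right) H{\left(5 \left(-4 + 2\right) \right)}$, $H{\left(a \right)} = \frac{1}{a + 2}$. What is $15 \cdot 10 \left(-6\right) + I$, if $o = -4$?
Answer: $- \frac{51340}{57} \approx -900.7$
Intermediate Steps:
$H{\left(a \right)} = \frac{1}{2 + a}$
$I = - \frac{40}{57}$ ($I = \frac{5}{-8 + \frac{-4 - 3}{2 + 5 \left(-4 + 2\right)}} = \frac{5}{-8 - \frac{7}{2 + 5 \left(-2\right)}} = \frac{5}{-8 - \frac{7}{2 - 10}} = \frac{5}{-8 - \frac{7}{-8}} = \frac{5}{-8 - - \frac{7}{8}} = \frac{5}{-8 + \frac{7}{8}} = \frac{5}{- \frac{57}{8}} = 5 \left(- \frac{8}{57}\right) = - \frac{40}{57} \approx -0.70175$)
$15 \cdot 10 \left(-6\right) + I = 15 \cdot 10 \left(-6\right) - \frac{40}{57} = 150 \left(-6\right) - \frac{40}{57} = -900 - \frac{40}{57} = - \frac{51340}{57}$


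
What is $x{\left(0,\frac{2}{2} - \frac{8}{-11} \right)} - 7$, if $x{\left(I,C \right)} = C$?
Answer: $- \frac{58}{11} \approx -5.2727$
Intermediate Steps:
$x{\left(0,\frac{2}{2} - \frac{8}{-11} \right)} - 7 = \left(\frac{2}{2} - \frac{8}{-11}\right) - 7 = \left(2 \cdot \frac{1}{2} - - \frac{8}{11}\right) - 7 = \left(1 + \frac{8}{11}\right) - 7 = \frac{19}{11} - 7 = - \frac{58}{11}$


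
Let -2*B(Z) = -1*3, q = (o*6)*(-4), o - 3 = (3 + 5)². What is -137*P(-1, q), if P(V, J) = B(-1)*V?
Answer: 411/2 ≈ 205.50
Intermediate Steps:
o = 67 (o = 3 + (3 + 5)² = 3 + 8² = 3 + 64 = 67)
q = -1608 (q = (67*6)*(-4) = 402*(-4) = -1608)
B(Z) = 3/2 (B(Z) = -(-1)*3/2 = -½*(-3) = 3/2)
P(V, J) = 3*V/2
-137*P(-1, q) = -411*(-1)/2 = -137*(-3/2) = 411/2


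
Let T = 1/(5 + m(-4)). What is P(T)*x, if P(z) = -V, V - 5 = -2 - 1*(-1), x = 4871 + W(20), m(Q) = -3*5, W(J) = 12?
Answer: -19532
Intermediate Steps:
m(Q) = -15
x = 4883 (x = 4871 + 12 = 4883)
T = -⅒ (T = 1/(5 - 15) = 1/(-10) = -⅒ ≈ -0.10000)
V = 4 (V = 5 + (-2 - 1*(-1)) = 5 + (-2 + 1) = 5 - 1 = 4)
P(z) = -4 (P(z) = -1*4 = -4)
P(T)*x = -4*4883 = -19532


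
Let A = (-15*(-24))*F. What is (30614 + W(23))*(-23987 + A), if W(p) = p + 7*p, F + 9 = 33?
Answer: -472656906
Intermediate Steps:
F = 24 (F = -9 + 33 = 24)
A = 8640 (A = -15*(-24)*24 = 360*24 = 8640)
W(p) = 8*p
(30614 + W(23))*(-23987 + A) = (30614 + 8*23)*(-23987 + 8640) = (30614 + 184)*(-15347) = 30798*(-15347) = -472656906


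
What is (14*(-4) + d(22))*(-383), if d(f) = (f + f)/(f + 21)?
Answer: 905412/43 ≈ 21056.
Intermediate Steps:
d(f) = 2*f/(21 + f) (d(f) = (2*f)/(21 + f) = 2*f/(21 + f))
(14*(-4) + d(22))*(-383) = (14*(-4) + 2*22/(21 + 22))*(-383) = (-56 + 2*22/43)*(-383) = (-56 + 2*22*(1/43))*(-383) = (-56 + 44/43)*(-383) = -2364/43*(-383) = 905412/43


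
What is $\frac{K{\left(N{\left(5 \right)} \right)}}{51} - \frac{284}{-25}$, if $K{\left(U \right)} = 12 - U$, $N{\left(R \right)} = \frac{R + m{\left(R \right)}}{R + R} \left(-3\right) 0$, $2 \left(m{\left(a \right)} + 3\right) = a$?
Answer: $\frac{4928}{425} \approx 11.595$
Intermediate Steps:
$m{\left(a \right)} = -3 + \frac{a}{2}$
$N{\left(R \right)} = 0$ ($N{\left(R \right)} = \frac{R + \left(-3 + \frac{R}{2}\right)}{R + R} \left(-3\right) 0 = \frac{-3 + \frac{3 R}{2}}{2 R} \left(-3\right) 0 = - \frac{3 \left(-3 + \frac{3 R}{2}\right)}{2 R} 0 = 0$)
$\frac{K{\left(N{\left(5 \right)} \right)}}{51} - \frac{284}{-25} = \frac{12 - 0}{51} - \frac{284}{-25} = \left(12 + 0\right) \frac{1}{51} - - \frac{284}{25} = 12 \cdot \frac{1}{51} + \frac{284}{25} = \frac{4}{17} + \frac{284}{25} = \frac{4928}{425}$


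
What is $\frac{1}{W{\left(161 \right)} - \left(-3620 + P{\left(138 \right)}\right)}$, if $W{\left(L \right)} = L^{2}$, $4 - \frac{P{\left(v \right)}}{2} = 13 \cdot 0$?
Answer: $\frac{1}{29533} \approx 3.386 \cdot 10^{-5}$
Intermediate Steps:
$P{\left(v \right)} = 8$ ($P{\left(v \right)} = 8 - 2 \cdot 13 \cdot 0 = 8 - 0 = 8 + 0 = 8$)
$\frac{1}{W{\left(161 \right)} - \left(-3620 + P{\left(138 \right)}\right)} = \frac{1}{161^{2} + \left(317 \cdot 49 - \left(8 + 11913\right)\right)} = \frac{1}{25921 + \left(15533 - 11921\right)} = \frac{1}{25921 + 3612} = \frac{1}{29533}$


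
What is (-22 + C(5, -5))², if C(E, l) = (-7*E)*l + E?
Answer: 24964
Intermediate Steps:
C(E, l) = E - 7*E*l (C(E, l) = -7*E*l + E = E - 7*E*l)
(-22 + C(5, -5))² = (-22 + 5*(1 - 7*(-5)))² = (-22 + 5*(1 + 35))² = (-22 + 5*36)² = (-22 + 180)² = 158² = 24964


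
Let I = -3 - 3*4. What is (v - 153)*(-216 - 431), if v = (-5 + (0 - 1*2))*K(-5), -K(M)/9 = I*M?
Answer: -2958084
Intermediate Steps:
I = -15 (I = -3 - 12 = -15)
K(M) = 135*M (K(M) = -(-135)*M = 135*M)
v = 4725 (v = (-5 + (0 - 1*2))*(135*(-5)) = (-5 + (0 - 2))*(-675) = (-5 - 2)*(-675) = -7*(-675) = 4725)
(v - 153)*(-216 - 431) = (4725 - 153)*(-216 - 431) = 4572*(-647) = -2958084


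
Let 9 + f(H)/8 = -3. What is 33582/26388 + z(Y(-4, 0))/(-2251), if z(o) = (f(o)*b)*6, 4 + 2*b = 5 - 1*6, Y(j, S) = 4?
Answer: 6265727/9899898 ≈ 0.63291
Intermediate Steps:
f(H) = -96 (f(H) = -72 + 8*(-3) = -72 - 24 = -96)
b = -5/2 (b = -2 + (5 - 1*6)/2 = -2 + (5 - 6)/2 = -2 + (½)*(-1) = -2 - ½ = -5/2 ≈ -2.5000)
z(o) = 1440 (z(o) = -96*(-5/2)*6 = 240*6 = 1440)
33582/26388 + z(Y(-4, 0))/(-2251) = 33582/26388 + 1440/(-2251) = 33582*(1/26388) + 1440*(-1/2251) = 5597/4398 - 1440/2251 = 6265727/9899898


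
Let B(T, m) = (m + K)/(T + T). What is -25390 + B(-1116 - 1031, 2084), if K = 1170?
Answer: -54513957/2147 ≈ -25391.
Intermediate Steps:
B(T, m) = (1170 + m)/(2*T) (B(T, m) = (m + 1170)/(T + T) = (1170 + m)/((2*T)) = (1170 + m)*(1/(2*T)) = (1170 + m)/(2*T))
-25390 + B(-1116 - 1031, 2084) = -25390 + (1170 + 2084)/(2*(-1116 - 1031)) = -25390 + (½)*3254/(-2147) = -25390 + (½)*(-1/2147)*3254 = -25390 - 1627/2147 = -54513957/2147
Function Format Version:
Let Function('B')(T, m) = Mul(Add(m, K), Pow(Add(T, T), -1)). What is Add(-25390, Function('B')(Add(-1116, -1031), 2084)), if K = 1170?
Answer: Rational(-54513957, 2147) ≈ -25391.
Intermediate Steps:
Function('B')(T, m) = Mul(Rational(1, 2), Pow(T, -1), Add(1170, m)) (Function('B')(T, m) = Mul(Add(m, 1170), Pow(Add(T, T), -1)) = Mul(Add(1170, m), Pow(Mul(2, T), -1)) = Mul(Add(1170, m), Mul(Rational(1, 2), Pow(T, -1))) = Mul(Rational(1, 2), Pow(T, -1), Add(1170, m)))
Add(-25390, Function('B')(Add(-1116, -1031), 2084)) = Add(-25390, Mul(Rational(1, 2), Pow(Add(-1116, -1031), -1), Add(1170, 2084))) = Add(-25390, Mul(Rational(1, 2), Pow(-2147, -1), 3254)) = Add(-25390, Mul(Rational(1, 2), Rational(-1, 2147), 3254)) = Add(-25390, Rational(-1627, 2147)) = Rational(-54513957, 2147)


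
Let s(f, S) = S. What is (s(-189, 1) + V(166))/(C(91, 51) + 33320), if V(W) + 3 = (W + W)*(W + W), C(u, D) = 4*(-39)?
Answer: 55111/16582 ≈ 3.3235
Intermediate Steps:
C(u, D) = -156
V(W) = -3 + 4*W² (V(W) = -3 + (W + W)*(W + W) = -3 + (2*W)*(2*W) = -3 + 4*W²)
(s(-189, 1) + V(166))/(C(91, 51) + 33320) = (1 + (-3 + 4*166²))/(-156 + 33320) = (1 + (-3 + 4*27556))/33164 = (1 + (-3 + 110224))*(1/33164) = (1 + 110221)*(1/33164) = 110222*(1/33164) = 55111/16582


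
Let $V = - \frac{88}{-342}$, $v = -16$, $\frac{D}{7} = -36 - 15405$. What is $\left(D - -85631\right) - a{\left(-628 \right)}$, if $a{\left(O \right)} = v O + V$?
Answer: $- \frac{5558228}{171} \approx -32504.0$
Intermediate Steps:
$D = -108087$ ($D = 7 \left(-36 - 15405\right) = 7 \left(-15441\right) = -108087$)
$V = \frac{44}{171}$ ($V = \left(-88\right) \left(- \frac{1}{342}\right) = \frac{44}{171} \approx 0.25731$)
$a{\left(O \right)} = \frac{44}{171} - 16 O$ ($a{\left(O \right)} = - 16 O + \frac{44}{171} = \frac{44}{171} - 16 O$)
$\left(D - -85631\right) - a{\left(-628 \right)} = \left(-108087 - -85631\right) - \left(\frac{44}{171} - -10048\right) = \left(-108087 + 85631\right) - \left(\frac{44}{171} + 10048\right) = -22456 - \frac{1718252}{171} = - \frac{5558228}{171}$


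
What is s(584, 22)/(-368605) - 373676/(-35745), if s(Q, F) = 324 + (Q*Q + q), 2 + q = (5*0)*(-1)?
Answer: 25107257074/2635157145 ≈ 9.5278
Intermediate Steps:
q = -2 (q = -2 + (5*0)*(-1) = -2 + 0*(-1) = -2 + 0 = -2)
s(Q, F) = 322 + Q² (s(Q, F) = 324 + (Q*Q - 2) = 324 + (Q² - 2) = 324 + (-2 + Q²) = 322 + Q²)
s(584, 22)/(-368605) - 373676/(-35745) = (322 + 584²)/(-368605) - 373676/(-35745) = (322 + 341056)*(-1/368605) - 373676*(-1/35745) = 341378*(-1/368605) + 373676/35745 = -341378/368605 + 373676/35745 = 25107257074/2635157145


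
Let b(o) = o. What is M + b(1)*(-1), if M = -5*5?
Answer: -26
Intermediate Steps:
M = -25
M + b(1)*(-1) = -25 + 1*(-1) = -25 - 1 = -26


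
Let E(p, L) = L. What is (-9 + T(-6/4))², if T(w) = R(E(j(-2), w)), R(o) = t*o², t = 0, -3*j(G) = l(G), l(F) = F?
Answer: 81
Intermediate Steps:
j(G) = -G/3
R(o) = 0 (R(o) = 0*o² = 0)
T(w) = 0
(-9 + T(-6/4))² = (-9 + 0)² = (-9)² = 81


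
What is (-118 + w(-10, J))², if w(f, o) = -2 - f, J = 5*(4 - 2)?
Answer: 12100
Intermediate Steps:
J = 10 (J = 5*2 = 10)
(-118 + w(-10, J))² = (-118 + (-2 - 1*(-10)))² = (-118 + (-2 + 10))² = (-118 + 8)² = (-110)² = 12100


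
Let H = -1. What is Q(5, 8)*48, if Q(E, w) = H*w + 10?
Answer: 96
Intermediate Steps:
Q(E, w) = 10 - w (Q(E, w) = -w + 10 = 10 - w)
Q(5, 8)*48 = (10 - 1*8)*48 = (10 - 8)*48 = 2*48 = 96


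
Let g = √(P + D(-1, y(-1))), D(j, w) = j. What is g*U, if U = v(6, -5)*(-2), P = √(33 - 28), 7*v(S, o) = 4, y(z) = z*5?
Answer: -8*√(-1 + √5)/7 ≈ -1.2706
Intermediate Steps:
y(z) = 5*z
v(S, o) = 4/7 (v(S, o) = (⅐)*4 = 4/7)
P = √5 ≈ 2.2361
U = -8/7 (U = (4/7)*(-2) = -8/7 ≈ -1.1429)
g = √(-1 + √5) (g = √(√5 - 1) = √(-1 + √5) ≈ 1.1118)
g*U = √(-1 + √5)*(-8/7) = -8*√(-1 + √5)/7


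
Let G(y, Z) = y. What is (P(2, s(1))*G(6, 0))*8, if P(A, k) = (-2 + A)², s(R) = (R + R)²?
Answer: 0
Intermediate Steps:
s(R) = 4*R² (s(R) = (2*R)² = 4*R²)
(P(2, s(1))*G(6, 0))*8 = ((-2 + 2)²*6)*8 = (0²*6)*8 = (0*6)*8 = 0*8 = 0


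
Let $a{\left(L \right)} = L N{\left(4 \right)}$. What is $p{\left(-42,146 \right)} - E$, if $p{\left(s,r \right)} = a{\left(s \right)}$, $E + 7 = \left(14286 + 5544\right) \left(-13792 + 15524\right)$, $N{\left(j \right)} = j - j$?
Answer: $-34345553$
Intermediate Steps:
$N{\left(j \right)} = 0$
$E = 34345553$ ($E = -7 + \left(14286 + 5544\right) \left(-13792 + 15524\right) = -7 + 19830 \cdot 1732 = -7 + 34345560 = 34345553$)
$a{\left(L \right)} = 0$ ($a{\left(L \right)} = L 0 = 0$)
$p{\left(s,r \right)} = 0$
$p{\left(-42,146 \right)} - E = 0 - 34345553 = -34345553$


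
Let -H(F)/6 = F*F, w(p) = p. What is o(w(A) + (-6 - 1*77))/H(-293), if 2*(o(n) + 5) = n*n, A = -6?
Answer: -9/1172 ≈ -0.0076792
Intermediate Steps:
H(F) = -6*F² (H(F) = -6*F*F = -6*F²)
o(n) = -5 + n²/2 (o(n) = -5 + (n*n)/2 = -5 + n²/2)
o(w(A) + (-6 - 1*77))/H(-293) = (-5 + (-6 + (-6 - 1*77))²/2)/((-6*(-293)²)) = (-5 + (-6 + (-6 - 77))²/2)/((-6*85849)) = (-5 + (-6 - 83)²/2)/(-515094) = (-5 + (½)*(-89)²)*(-1/515094) = (-5 + (½)*7921)*(-1/515094) = (-5 + 7921/2)*(-1/515094) = (7911/2)*(-1/515094) = -9/1172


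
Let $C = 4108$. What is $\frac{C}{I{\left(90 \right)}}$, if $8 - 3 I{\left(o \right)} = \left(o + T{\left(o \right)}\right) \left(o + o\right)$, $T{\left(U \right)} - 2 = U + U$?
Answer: $- \frac{3081}{12238} \approx -0.25176$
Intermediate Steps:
$T{\left(U \right)} = 2 + 2 U$ ($T{\left(U \right)} = 2 + \left(U + U\right) = 2 + 2 U$)
$I{\left(o \right)} = \frac{8}{3} - \frac{2 o \left(2 + 3 o\right)}{3}$ ($I{\left(o \right)} = \frac{8}{3} - \frac{\left(o + \left(2 + 2 o\right)\right) \left(o + o\right)}{3} = \frac{8}{3} - \frac{\left(2 + 3 o\right) 2 o}{3} = \frac{8}{3} - \frac{2 o \left(2 + 3 o\right)}{3}$)
$\frac{C}{I{\left(90 \right)}} = \frac{4108}{\frac{8}{3} - 2 \cdot 90^{2} - 120} = \frac{4108}{\frac{8}{3} - 16200 - 120} = \frac{4108}{- \frac{48952}{3}} = 4108 \left(- \frac{3}{48952}\right) = - \frac{3081}{12238}$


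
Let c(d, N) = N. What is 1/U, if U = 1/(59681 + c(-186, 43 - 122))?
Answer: 59602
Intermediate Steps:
U = 1/59602 (U = 1/(59681 + (43 - 122)) = 1/(59681 - 79) = 1/59602 ≈ 1.6778e-5)
1/U = 1/(1/59602) = 59602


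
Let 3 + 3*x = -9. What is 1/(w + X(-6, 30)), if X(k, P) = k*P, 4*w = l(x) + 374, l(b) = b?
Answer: -2/175 ≈ -0.011429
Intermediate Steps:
x = -4 (x = -1 + (1/3)*(-9) = -1 - 3 = -4)
w = 185/2 (w = (-4 + 374)/4 = (1/4)*370 = 185/2 ≈ 92.500)
X(k, P) = P*k
1/(w + X(-6, 30)) = 1/(185/2 + 30*(-6)) = 1/(185/2 - 180) = 1/(-175/2) = -2/175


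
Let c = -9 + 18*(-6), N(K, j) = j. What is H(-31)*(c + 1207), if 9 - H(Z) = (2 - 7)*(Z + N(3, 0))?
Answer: -159140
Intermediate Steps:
c = -117 (c = -9 - 108 = -117)
H(Z) = 9 + 5*Z (H(Z) = 9 - (2 - 7)*(Z + 0) = 9 - (-5)*Z = 9 + 5*Z)
H(-31)*(c + 1207) = (9 + 5*(-31))*(-117 + 1207) = (9 - 155)*1090 = -146*1090 = -159140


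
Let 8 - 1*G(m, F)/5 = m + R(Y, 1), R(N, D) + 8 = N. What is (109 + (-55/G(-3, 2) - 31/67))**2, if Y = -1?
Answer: 20938958209/1795600 ≈ 11661.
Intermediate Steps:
R(N, D) = -8 + N
G(m, F) = 85 - 5*m (G(m, F) = 40 - 5*(m + (-8 - 1)) = 40 - 5*(m - 9) = 40 - 5*(-9 + m) = 40 + (45 - 5*m) = 85 - 5*m)
(109 + (-55/G(-3, 2) - 31/67))**2 = (109 + (-55/(85 - 5*(-3)) - 31/67))**2 = (109 + (-55/(85 + 15) - 31*1/67))**2 = (109 + (-55/100 - 31/67))**2 = (109 + (-55*1/100 - 31/67))**2 = (109 + (-11/20 - 31/67))**2 = (109 - 1357/1340)**2 = (144703/1340)**2 = 20938958209/1795600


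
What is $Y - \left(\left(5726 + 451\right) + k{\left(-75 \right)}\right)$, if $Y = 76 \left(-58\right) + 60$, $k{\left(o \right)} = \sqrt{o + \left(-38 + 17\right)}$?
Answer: $-10525 - 4 i \sqrt{6} \approx -10525.0 - 9.798 i$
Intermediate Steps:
$k{\left(o \right)} = \sqrt{-21 + o}$ ($k{\left(o \right)} = \sqrt{o - 21} = \sqrt{-21 + o}$)
$Y = -4348$ ($Y = -4408 + 60 = -4348$)
$Y - \left(\left(5726 + 451\right) + k{\left(-75 \right)}\right) = -4348 - \left(\left(5726 + 451\right) + \sqrt{-21 - 75}\right) = -4348 - \left(6177 + \sqrt{-96}\right) = -4348 - \left(6177 + 4 i \sqrt{6}\right) = -10525 - 4 i \sqrt{6}$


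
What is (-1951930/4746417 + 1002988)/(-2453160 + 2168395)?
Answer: -4760597342066/1351613437005 ≈ -3.5222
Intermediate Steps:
(-1951930/4746417 + 1002988)/(-2453160 + 2168395) = (-1951930*1/4746417 + 1002988)/(-284765) = (-1951930/4746417 + 1002988)*(-1/284765) = (4760597342066/4746417)*(-1/284765) = -4760597342066/1351613437005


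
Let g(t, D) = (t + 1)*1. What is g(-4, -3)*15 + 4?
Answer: -41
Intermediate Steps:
g(t, D) = 1 + t (g(t, D) = (1 + t)*1 = 1 + t)
g(-4, -3)*15 + 4 = (1 - 4)*15 + 4 = -3*15 + 4 = -45 + 4 = -41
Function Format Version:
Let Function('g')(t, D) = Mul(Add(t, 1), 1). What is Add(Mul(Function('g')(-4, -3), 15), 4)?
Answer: -41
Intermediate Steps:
Function('g')(t, D) = Add(1, t) (Function('g')(t, D) = Mul(Add(1, t), 1) = Add(1, t))
Add(Mul(Function('g')(-4, -3), 15), 4) = Add(Mul(Add(1, -4), 15), 4) = Add(Mul(-3, 15), 4) = Add(-45, 4) = -41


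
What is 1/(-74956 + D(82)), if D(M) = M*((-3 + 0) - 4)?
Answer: -1/75530 ≈ -1.3240e-5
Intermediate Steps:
D(M) = -7*M (D(M) = M*(-3 - 4) = M*(-7) = -7*M)
1/(-74956 + D(82)) = 1/(-74956 - 7*82) = 1/(-74956 - 574) = 1/(-75530) = -1/75530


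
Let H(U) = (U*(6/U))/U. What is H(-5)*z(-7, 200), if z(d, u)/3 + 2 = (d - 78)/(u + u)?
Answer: 1593/200 ≈ 7.9650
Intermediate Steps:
z(d, u) = -6 + 3*(-78 + d)/(2*u) (z(d, u) = -6 + 3*((d - 78)/(u + u)) = -6 + 3*((-78 + d)/((2*u))) = -6 + 3*((-78 + d)*(1/(2*u))) = -6 + 3*((-78 + d)/(2*u)) = -6 + 3*(-78 + d)/(2*u))
H(U) = 6/U
H(-5)*z(-7, 200) = (6/(-5))*((3/2)*(-78 - 7 - 4*200)/200) = (6*(-1/5))*((3/2)*(1/200)*(-78 - 7 - 800)) = -9*(-885)/(5*200) = -6/5*(-531/80) = 1593/200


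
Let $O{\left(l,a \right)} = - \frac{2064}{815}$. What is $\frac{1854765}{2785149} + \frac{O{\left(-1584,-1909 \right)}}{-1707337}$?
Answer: $\frac{286763723428179}{430608685515955} \approx 0.66595$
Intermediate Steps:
$O{\left(l,a \right)} = - \frac{2064}{815}$ ($O{\left(l,a \right)} = \left(-2064\right) \frac{1}{815} = - \frac{2064}{815}$)
$\frac{1854765}{2785149} + \frac{O{\left(-1584,-1909 \right)}}{-1707337} = \frac{1854765}{2785149} - \frac{2064}{815 \left(-1707337\right)} = 1854765 \cdot \frac{1}{2785149} - - \frac{2064}{1391479655} = \frac{206085}{309461} + \frac{2064}{1391479655} = \frac{286763723428179}{430608685515955}$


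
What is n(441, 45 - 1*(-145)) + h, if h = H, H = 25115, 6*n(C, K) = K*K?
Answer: 93395/3 ≈ 31132.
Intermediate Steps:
n(C, K) = K²/6 (n(C, K) = (K*K)/6 = K²/6)
h = 25115
n(441, 45 - 1*(-145)) + h = (45 - 1*(-145))²/6 + 25115 = (45 + 145)²/6 + 25115 = (⅙)*190² + 25115 = (⅙)*36100 + 25115 = 18050/3 + 25115 = 93395/3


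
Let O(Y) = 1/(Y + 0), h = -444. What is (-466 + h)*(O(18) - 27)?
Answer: 220675/9 ≈ 24519.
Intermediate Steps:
O(Y) = 1/Y
(-466 + h)*(O(18) - 27) = (-466 - 444)*(1/18 - 27) = -910*(1/18 - 27) = -910*(-485/18) = 220675/9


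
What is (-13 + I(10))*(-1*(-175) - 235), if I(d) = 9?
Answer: 240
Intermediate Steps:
(-13 + I(10))*(-1*(-175) - 235) = (-13 + 9)*(-1*(-175) - 235) = -4*(175 - 235) = -4*(-60) = 240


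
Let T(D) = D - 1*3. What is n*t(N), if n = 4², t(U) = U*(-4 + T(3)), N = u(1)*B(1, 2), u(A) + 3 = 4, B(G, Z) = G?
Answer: -64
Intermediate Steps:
T(D) = -3 + D (T(D) = D - 3 = -3 + D)
u(A) = 1 (u(A) = -3 + 4 = 1)
N = 1 (N = 1*1 = 1)
t(U) = -4*U (t(U) = U*(-4 + (-3 + 3)) = U*(-4 + 0) = U*(-4) = -4*U)
n = 16
n*t(N) = 16*(-4*1) = 16*(-4) = -64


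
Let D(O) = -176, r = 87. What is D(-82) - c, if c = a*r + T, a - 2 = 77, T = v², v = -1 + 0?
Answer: -7050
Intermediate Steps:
v = -1
T = 1 (T = (-1)² = 1)
a = 79 (a = 2 + 77 = 79)
c = 6874 (c = 79*87 + 1 = 6873 + 1 = 6874)
D(-82) - c = -176 - 1*6874 = -176 - 6874 = -7050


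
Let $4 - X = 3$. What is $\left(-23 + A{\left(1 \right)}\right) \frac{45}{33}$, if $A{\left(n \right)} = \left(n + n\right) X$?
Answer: $- \frac{315}{11} \approx -28.636$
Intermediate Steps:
$X = 1$ ($X = 4 - 3 = 1$)
$A{\left(n \right)} = 2 n$ ($A{\left(n \right)} = \left(n + n\right) 1 = 2 n 1 = 2 n$)
$\left(-23 + A{\left(1 \right)}\right) \frac{45}{33} = \left(-23 + 2 \cdot 1\right) \frac{45}{33} = \left(-23 + 2\right) 45 \cdot \frac{1}{33} = \left(-21\right) \frac{15}{11} = - \frac{315}{11}$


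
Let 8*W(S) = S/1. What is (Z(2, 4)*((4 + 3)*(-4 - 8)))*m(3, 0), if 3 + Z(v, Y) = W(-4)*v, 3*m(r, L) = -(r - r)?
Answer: 0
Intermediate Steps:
W(S) = S/8 (W(S) = (S/1)/8 = (S*1)/8 = S/8)
m(r, L) = 0 (m(r, L) = (-(r - r))/3 = (-1*0)/3 = (⅓)*0 = 0)
Z(v, Y) = -3 - v/2 (Z(v, Y) = -3 + ((⅛)*(-4))*v = -3 - v/2)
(Z(2, 4)*((4 + 3)*(-4 - 8)))*m(3, 0) = ((-3 - ½*2)*((4 + 3)*(-4 - 8)))*0 = ((-3 - 1)*(7*(-12)))*0 = -4*(-84)*0 = 336*0 = 0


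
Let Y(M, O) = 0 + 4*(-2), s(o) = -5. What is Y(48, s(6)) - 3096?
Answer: -3104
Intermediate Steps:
Y(M, O) = -8 (Y(M, O) = 0 - 8 = -8)
Y(48, s(6)) - 3096 = -8 - 3096 = -3104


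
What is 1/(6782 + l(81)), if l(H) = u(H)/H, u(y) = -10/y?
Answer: 6561/44496692 ≈ 0.00014745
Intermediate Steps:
l(H) = -10/H² (l(H) = (-10/H)/H = -10/H²)
1/(6782 + l(81)) = 1/(6782 - 10/81²) = 1/(6782 - 10*1/6561) = 1/(6782 - 10/6561) = 1/(44496692/6561) = 6561/44496692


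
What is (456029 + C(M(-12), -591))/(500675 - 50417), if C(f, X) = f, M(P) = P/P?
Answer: 76005/75043 ≈ 1.0128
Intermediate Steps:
M(P) = 1
(456029 + C(M(-12), -591))/(500675 - 50417) = (456029 + 1)/(500675 - 50417) = 456030/450258 = 456030*(1/450258) = 76005/75043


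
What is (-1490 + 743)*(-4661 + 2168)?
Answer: 1862271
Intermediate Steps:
(-1490 + 743)*(-4661 + 2168) = -747*(-2493) = 1862271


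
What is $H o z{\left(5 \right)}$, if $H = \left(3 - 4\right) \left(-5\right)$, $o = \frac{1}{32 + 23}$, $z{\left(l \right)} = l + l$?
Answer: $\frac{10}{11} \approx 0.90909$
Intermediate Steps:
$z{\left(l \right)} = 2 l$
$o = \frac{1}{55} \approx 0.018182$
$H = 5$ ($H = \left(-1\right) \left(-5\right) = 5$)
$H o z{\left(5 \right)} = 5 \cdot \frac{1}{55} \cdot 2 \cdot 5 = \frac{1}{11} \cdot 10 = \frac{10}{11}$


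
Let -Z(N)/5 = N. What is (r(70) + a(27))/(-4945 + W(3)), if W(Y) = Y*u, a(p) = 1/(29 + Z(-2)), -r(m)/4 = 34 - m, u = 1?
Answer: -5617/192738 ≈ -0.029143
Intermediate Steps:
Z(N) = -5*N
r(m) = -136 + 4*m (r(m) = -4*(34 - m) = -136 + 4*m)
a(p) = 1/39 (a(p) = 1/(29 - 5*(-2)) = 1/(29 + 10) = 1/39)
W(Y) = Y (W(Y) = Y*1 = Y)
(r(70) + a(27))/(-4945 + W(3)) = ((-136 + 4*70) + 1/39)/(-4945 + 3) = ((-136 + 280) + 1/39)/(-4942) = (144 + 1/39)*(-1/4942) = (5617/39)*(-1/4942) = -5617/192738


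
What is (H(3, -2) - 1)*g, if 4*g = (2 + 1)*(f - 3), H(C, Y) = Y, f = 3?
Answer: 0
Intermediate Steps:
g = 0 (g = ((2 + 1)*(3 - 3))/4 = (3*0)/4 = (¼)*0 = 0)
(H(3, -2) - 1)*g = (-2 - 1)*0 = -3*0 = 0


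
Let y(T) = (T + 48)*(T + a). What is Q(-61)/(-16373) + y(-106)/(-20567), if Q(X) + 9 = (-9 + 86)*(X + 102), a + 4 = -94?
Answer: -258470252/336743491 ≈ -0.76756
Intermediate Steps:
a = -98 (a = -4 - 94 = -98)
y(T) = (-98 + T)*(48 + T) (y(T) = (T + 48)*(T - 98) = (48 + T)*(-98 + T) = (-98 + T)*(48 + T))
Q(X) = 7845 + 77*X (Q(X) = -9 + (-9 + 86)*(X + 102) = -9 + 77*(102 + X) = -9 + (7854 + 77*X) = 7845 + 77*X)
Q(-61)/(-16373) + y(-106)/(-20567) = (7845 + 77*(-61))/(-16373) + (-4704 + (-106)² - 50*(-106))/(-20567) = (7845 - 4697)*(-1/16373) + (-4704 + 11236 + 5300)*(-1/20567) = 3148*(-1/16373) + 11832*(-1/20567) = -3148/16373 - 11832/20567 = -258470252/336743491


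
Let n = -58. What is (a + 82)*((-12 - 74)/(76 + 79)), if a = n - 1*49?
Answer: 430/31 ≈ 13.871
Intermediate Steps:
a = -107 (a = -58 - 1*49 = -58 - 49 = -107)
(a + 82)*((-12 - 74)/(76 + 79)) = (-107 + 82)*((-12 - 74)/(76 + 79)) = -(-2150)/155 = -25*(-86/155) = 430/31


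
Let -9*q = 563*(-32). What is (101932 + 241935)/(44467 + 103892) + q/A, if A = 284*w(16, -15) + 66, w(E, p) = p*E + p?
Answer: 36874756753/16101550629 ≈ 2.2901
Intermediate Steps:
w(E, p) = p + E*p (w(E, p) = E*p + p = p + E*p)
q = 18016/9 (q = -563*(-32)/9 = -⅑*(-18016) = 18016/9 ≈ 2001.8)
A = -72354 (A = 284*(-15*(1 + 16)) + 66 = 284*(-15*17) + 66 = 284*(-255) + 66 = -72420 + 66 = -72354)
(101932 + 241935)/(44467 + 103892) + q/A = (101932 + 241935)/(44467 + 103892) + (18016/9)/(-72354) = 343867/148359 + (18016/9)*(-1/72354) = 343867*(1/148359) - 9008/325593 = 343867/148359 - 9008/325593 = 36874756753/16101550629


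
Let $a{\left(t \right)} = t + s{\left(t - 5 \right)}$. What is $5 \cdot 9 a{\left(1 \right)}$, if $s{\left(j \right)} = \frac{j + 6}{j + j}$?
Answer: $\frac{135}{4} \approx 33.75$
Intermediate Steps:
$s{\left(j \right)} = \frac{6 + j}{2 j}$
$a{\left(t \right)} = t + \frac{1 + t}{2 \left(-5 + t\right)}$ ($a{\left(t \right)} = t + \frac{6 + \left(t - 5\right)}{2 \left(t - 5\right)} = t + \frac{6 + \left(-5 + t\right)}{2 \left(-5 + t\right)} = t + \frac{1 + t}{2 \left(-5 + t\right)}$)
$5 \cdot 9 a{\left(1 \right)} = 5 \cdot 9 \frac{1 + 1 + 2 \cdot 1 \left(-5 + 1\right)}{2 \left(-5 + 1\right)} = 45 \frac{1 + 1 + 2 \cdot 1 \left(-4\right)}{2 \left(-4\right)} = 45 \cdot \frac{1}{2} \left(- \frac{1}{4}\right) \left(1 + 1 - 8\right) = 45 \cdot \frac{1}{2} \left(- \frac{1}{4}\right) \left(-6\right) = 45 \cdot \frac{3}{4} = \frac{135}{4}$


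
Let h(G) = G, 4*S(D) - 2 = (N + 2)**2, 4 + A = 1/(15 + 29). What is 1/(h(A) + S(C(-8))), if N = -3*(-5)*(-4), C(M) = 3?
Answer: 44/36851 ≈ 0.0011940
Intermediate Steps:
N = -60 (N = 15*(-4) = -60)
A = -175/44 (A = -4 + 1/(15 + 29) = -4 + 1/44 = -175/44 ≈ -3.9773)
S(D) = 1683/2 (S(D) = 1/2 + (-60 + 2)**2/4 = 1/2 + (1/4)*(-58)**2 = 1/2 + (1/4)*3364 = 1/2 + 841 = 1683/2)
1/(h(A) + S(C(-8))) = 1/(-175/44 + 1683/2) = 1/(36851/44) = 44/36851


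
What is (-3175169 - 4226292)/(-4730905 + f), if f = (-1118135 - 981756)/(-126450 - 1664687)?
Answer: 779825332421/498452758182 ≈ 1.5645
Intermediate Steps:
f = 123523/105361 (f = -2099891/(-1791137) = -2099891*(-1/1791137) = 123523/105361 ≈ 1.1724)
(-3175169 - 4226292)/(-4730905 + f) = (-3175169 - 4226292)/(-4730905 + 123523/105361) = -7401461/(-498452758182/105361) = -7401461*(-105361/498452758182) = 779825332421/498452758182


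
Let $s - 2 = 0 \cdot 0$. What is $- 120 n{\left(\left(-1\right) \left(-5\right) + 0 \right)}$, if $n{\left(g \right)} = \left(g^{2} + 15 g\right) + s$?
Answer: $-12240$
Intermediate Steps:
$s = 2$ ($s = 2 + 0 \cdot 0 = 2 + 0 = 2$)
$n{\left(g \right)} = 2 + g^{2} + 15 g$ ($n{\left(g \right)} = \left(g^{2} + 15 g\right) + 2 = 2 + g^{2} + 15 g$)
$- 120 n{\left(\left(-1\right) \left(-5\right) + 0 \right)} = - 120 \left(2 + \left(\left(-1\right) \left(-5\right) + 0\right)^{2} + 15 \left(\left(-1\right) \left(-5\right) + 0\right)\right) = - 120 \left(2 + \left(5 + 0\right)^{2} + 15 \left(5 + 0\right)\right) = - 120 \left(2 + 5^{2} + 15 \cdot 5\right) = - 120 \left(2 + 25 + 75\right) = \left(-120\right) 102 = -12240$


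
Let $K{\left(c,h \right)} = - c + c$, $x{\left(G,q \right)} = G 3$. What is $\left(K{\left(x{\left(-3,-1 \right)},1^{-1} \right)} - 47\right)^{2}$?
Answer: $2209$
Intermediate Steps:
$x{\left(G,q \right)} = 3 G$
$K{\left(c,h \right)} = 0$
$\left(K{\left(x{\left(-3,-1 \right)},1^{-1} \right)} - 47\right)^{2} = \left(0 - 47\right)^{2} = \left(-47\right)^{2} = 2209$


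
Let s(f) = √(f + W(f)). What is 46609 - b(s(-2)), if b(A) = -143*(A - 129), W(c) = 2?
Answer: 28162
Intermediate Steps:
s(f) = √(2 + f) (s(f) = √(f + 2) = √(2 + f))
b(A) = 18447 - 143*A (b(A) = -143*(-129 + A) = 18447 - 143*A)
46609 - b(s(-2)) = 46609 - (18447 - 143*√(2 - 2)) = 46609 - (18447 - 143*√0) = 46609 - (18447 - 143*0) = 46609 - (18447 + 0) = 46609 - 1*18447 = 46609 - 18447 = 28162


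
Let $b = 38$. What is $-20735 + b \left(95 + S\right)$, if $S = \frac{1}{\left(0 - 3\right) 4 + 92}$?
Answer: $- \frac{684981}{40} \approx -17125.0$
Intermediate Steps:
$S = \frac{1}{80}$ ($S = \frac{1}{\left(-3\right) 4 + 92} = \frac{1}{-12 + 92} = \frac{1}{80} \approx 0.0125$)
$-20735 + b \left(95 + S\right) = -20735 + 38 \left(95 + \frac{1}{80}\right) = -20735 + 38 \cdot \frac{7601}{80} = -20735 + \frac{144419}{40} = - \frac{684981}{40}$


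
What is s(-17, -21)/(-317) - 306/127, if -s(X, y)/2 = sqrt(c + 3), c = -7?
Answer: -306/127 + 4*I/317 ≈ -2.4094 + 0.012618*I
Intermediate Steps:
s(X, y) = -4*I (s(X, y) = -2*sqrt(-7 + 3) = -4*I)
s(-17, -21)/(-317) - 306/127 = -4*I/(-317) - 306/127 = -4*I*(-1/317) - 306*1/127 = 4*I/317 - 306/127 = -306/127 + 4*I/317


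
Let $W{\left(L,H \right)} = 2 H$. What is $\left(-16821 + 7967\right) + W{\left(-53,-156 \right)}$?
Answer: $-9166$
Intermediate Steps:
$\left(-16821 + 7967\right) + W{\left(-53,-156 \right)} = \left(-16821 + 7967\right) + 2 \left(-156\right) = -8854 - 312 = -9166$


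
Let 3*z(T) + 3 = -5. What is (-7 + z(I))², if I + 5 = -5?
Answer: 841/9 ≈ 93.444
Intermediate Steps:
I = -10 (I = -5 - 5 = -10)
z(T) = -8/3 (z(T) = -1 + (⅓)*(-5) = -1 - 5/3 = -8/3)
(-7 + z(I))² = (-7 - 8/3)² = (-29/3)² = 841/9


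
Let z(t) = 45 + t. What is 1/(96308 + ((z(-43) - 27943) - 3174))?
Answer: 1/65193 ≈ 1.5339e-5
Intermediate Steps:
1/(96308 + ((z(-43) - 27943) - 3174)) = 1/(96308 + (((45 - 43) - 27943) - 3174)) = 1/(96308 + ((2 - 27943) - 3174)) = 1/(96308 + (-27941 - 3174)) = 1/(96308 - 31115) = 1/65193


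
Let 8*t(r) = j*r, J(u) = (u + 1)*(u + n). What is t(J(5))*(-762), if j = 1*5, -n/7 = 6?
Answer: 211455/2 ≈ 1.0573e+5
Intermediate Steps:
n = -42 (n = -7*6 = -42)
j = 5
J(u) = (1 + u)*(-42 + u) (J(u) = (u + 1)*(u - 42) = (1 + u)*(-42 + u))
t(r) = 5*r/8 (t(r) = (5*r)/8 = 5*r/8)
t(J(5))*(-762) = (5*(-42 + 5² - 41*5)/8)*(-762) = (5*(-42 + 25 - 205)/8)*(-762) = ((5/8)*(-222))*(-762) = -555/4*(-762) = 211455/2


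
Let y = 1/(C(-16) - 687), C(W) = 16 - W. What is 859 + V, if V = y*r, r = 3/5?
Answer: 2813222/3275 ≈ 859.00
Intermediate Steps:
r = 3/5 (r = 3*(1/5) = 3/5 ≈ 0.60000)
y = -1/655 (y = 1/((16 - 1*(-16)) - 687) = 1/((16 + 16) - 687) = 1/(32 - 687) = 1/(-655) = -1/655 ≈ -0.0015267)
V = -3/3275 (V = -1/655*3/5 = -3/3275 ≈ -0.00091603)
859 + V = 859 - 3/3275 = 2813222/3275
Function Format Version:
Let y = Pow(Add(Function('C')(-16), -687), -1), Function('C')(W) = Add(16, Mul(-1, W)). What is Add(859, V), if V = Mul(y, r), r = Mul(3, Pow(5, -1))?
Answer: Rational(2813222, 3275) ≈ 859.00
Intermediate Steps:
r = Rational(3, 5) (r = Mul(3, Rational(1, 5)) = Rational(3, 5) ≈ 0.60000)
y = Rational(-1, 655) (y = Pow(Add(Add(16, Mul(-1, -16)), -687), -1) = Pow(Add(Add(16, 16), -687), -1) = Pow(Add(32, -687), -1) = Pow(-655, -1) = Rational(-1, 655) ≈ -0.0015267)
V = Rational(-3, 3275) (V = Mul(Rational(-1, 655), Rational(3, 5)) = Rational(-3, 3275) ≈ -0.00091603)
Add(859, V) = Add(859, Rational(-3, 3275)) = Rational(2813222, 3275)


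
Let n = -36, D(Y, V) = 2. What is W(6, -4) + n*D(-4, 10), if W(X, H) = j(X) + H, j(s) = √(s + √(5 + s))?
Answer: -76 + √(6 + √11) ≈ -72.948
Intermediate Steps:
W(X, H) = H + √(X + √(5 + X)) (W(X, H) = √(X + √(5 + X)) + H = H + √(X + √(5 + X)))
W(6, -4) + n*D(-4, 10) = (-4 + √(6 + √(5 + 6))) - 36*2 = (-4 + √(6 + √11)) - 72 = -76 + √(6 + √11)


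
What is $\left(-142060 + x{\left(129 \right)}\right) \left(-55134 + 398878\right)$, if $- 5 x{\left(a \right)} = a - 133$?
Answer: $- \frac{244159988224}{5} \approx -4.8832 \cdot 10^{10}$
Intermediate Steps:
$x{\left(a \right)} = \frac{133}{5} - \frac{a}{5}$ ($x{\left(a \right)} = - \frac{a - 133}{5} = - \frac{-133 + a}{5} = \frac{133}{5} - \frac{a}{5}$)
$\left(-142060 + x{\left(129 \right)}\right) \left(-55134 + 398878\right) = \left(-142060 + \left(\frac{133}{5} - \frac{129}{5}\right)\right) \left(-55134 + 398878\right) = \left(-142060 + \left(\frac{133}{5} - \frac{129}{5}\right)\right) 343744 = \left(-142060 + \frac{4}{5}\right) 343744 = \left(- \frac{710296}{5}\right) 343744 = - \frac{244159988224}{5}$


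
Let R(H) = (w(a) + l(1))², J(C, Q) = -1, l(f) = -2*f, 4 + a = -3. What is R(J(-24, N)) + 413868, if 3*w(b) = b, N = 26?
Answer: 3724981/9 ≈ 4.1389e+5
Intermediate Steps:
a = -7 (a = -4 - 3 = -7)
w(b) = b/3
R(H) = 169/9 (R(H) = ((⅓)*(-7) - 2*1)² = (-7/3 - 2)² = (-13/3)² = 169/9)
R(J(-24, N)) + 413868 = 169/9 + 413868 = 3724981/9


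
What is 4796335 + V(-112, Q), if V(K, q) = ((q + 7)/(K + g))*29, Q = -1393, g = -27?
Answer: 666730759/139 ≈ 4.7966e+6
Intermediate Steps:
V(K, q) = 29*(7 + q)/(-27 + K) (V(K, q) = ((q + 7)/(K - 27))*29 = ((7 + q)/(-27 + K))*29 = 29*(7 + q)/(-27 + K))
4796335 + V(-112, Q) = 4796335 + 29*(7 - 1393)/(-27 - 112) = 4796335 + 29*(-1386)/(-139) = 4796335 + 29*(-1/139)*(-1386) = 4796335 + 40194/139 = 666730759/139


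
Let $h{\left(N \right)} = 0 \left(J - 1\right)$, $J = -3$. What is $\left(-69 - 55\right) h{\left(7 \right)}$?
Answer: $0$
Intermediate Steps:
$h{\left(N \right)} = 0$ ($h{\left(N \right)} = 0 \left(-3 - 1\right) = 0 \left(-4\right) = 0$)
$\left(-69 - 55\right) h{\left(7 \right)} = \left(-69 - 55\right) 0 = \left(-124\right) 0 = 0$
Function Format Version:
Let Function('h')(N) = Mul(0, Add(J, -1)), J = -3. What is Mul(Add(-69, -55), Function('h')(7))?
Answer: 0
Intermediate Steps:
Function('h')(N) = 0 (Function('h')(N) = Mul(0, Add(-3, -1)) = Mul(0, -4) = 0)
Mul(Add(-69, -55), Function('h')(7)) = Mul(Add(-69, -55), 0) = Mul(-124, 0) = 0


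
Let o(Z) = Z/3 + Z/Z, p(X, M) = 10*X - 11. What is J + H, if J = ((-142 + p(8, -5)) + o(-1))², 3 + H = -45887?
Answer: -365921/9 ≈ -40658.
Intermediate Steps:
H = -45890 (H = -3 - 45887 = -45890)
p(X, M) = -11 + 10*X
o(Z) = 1 + Z/3 (o(Z) = Z*(⅓) + 1 = Z/3 + 1 = 1 + Z/3)
J = 47089/9 (J = ((-142 + (-11 + 10*8)) + (1 + (⅓)*(-1)))² = ((-142 + (-11 + 80)) + (1 - ⅓))² = ((-142 + 69) + ⅔)² = (-73 + ⅔)² = (-217/3)² = 47089/9 ≈ 5232.1)
J + H = 47089/9 - 45890 = -365921/9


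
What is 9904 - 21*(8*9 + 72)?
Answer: 6880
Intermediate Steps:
9904 - 21*(8*9 + 72) = 9904 - 21*(72 + 72) = 9904 - 21*144 = 9904 - 1*3024 = 9904 - 3024 = 6880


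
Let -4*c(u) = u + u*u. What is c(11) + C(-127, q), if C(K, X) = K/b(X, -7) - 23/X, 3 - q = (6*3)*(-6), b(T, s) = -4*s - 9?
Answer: -84131/2109 ≈ -39.891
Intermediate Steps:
b(T, s) = -9 - 4*s
q = 111 (q = 3 - 6*3*(-6) = 3 - 18*(-6) = 3 - 1*(-108) = 3 + 108 = 111)
c(u) = -u/4 - u²/4 (c(u) = -(u + u*u)/4 = -(u + u²)/4 = -u/4 - u²/4)
C(K, X) = -23/X + K/19 (C(K, X) = K/(-9 - 4*(-7)) - 23/X = K/(-9 + 28) - 23/X = K/19 - 23/X = -23/X + K/19)
c(11) + C(-127, q) = -¼*11*(1 + 11) + (-23/111 + (1/19)*(-127)) = -¼*11*12 + (-23*1/111 - 127/19) = -33 + (-23/111 - 127/19) = -33 - 14534/2109 = -84131/2109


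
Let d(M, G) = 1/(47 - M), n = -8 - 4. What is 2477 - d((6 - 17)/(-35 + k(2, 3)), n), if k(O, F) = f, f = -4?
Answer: 4513055/1822 ≈ 2477.0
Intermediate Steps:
k(O, F) = -4
n = -12
2477 - d((6 - 17)/(-35 + k(2, 3)), n) = 2477 - (-1)/(-47 + (6 - 17)/(-35 - 4)) = 2477 - (-1)/(-47 - 11/(-39)) = 2477 - (-1)/(-47 - 11*(-1/39)) = 2477 - (-1)/(-47 + 11/39) = 2477 - (-1)/(-1822/39) = 2477 - (-1)*(-39)/1822 = 2477 - 1*39/1822 = 2477 - 39/1822 = 4513055/1822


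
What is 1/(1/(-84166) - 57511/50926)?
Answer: -1071559429/1210130438 ≈ -0.88549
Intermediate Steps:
1/(1/(-84166) - 57511/50926) = 1/(-1/84166 - 57511*1/50926) = 1/(-1/84166 - 57511/50926) = 1/(-1210130438/1071559429) = -1071559429/1210130438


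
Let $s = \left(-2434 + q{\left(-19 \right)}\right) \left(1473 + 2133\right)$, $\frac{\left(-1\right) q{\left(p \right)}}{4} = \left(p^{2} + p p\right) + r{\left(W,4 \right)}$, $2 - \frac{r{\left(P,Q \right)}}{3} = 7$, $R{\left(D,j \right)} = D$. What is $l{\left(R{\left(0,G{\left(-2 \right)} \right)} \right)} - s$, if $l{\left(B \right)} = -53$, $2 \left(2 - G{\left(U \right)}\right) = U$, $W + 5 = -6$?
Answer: $18974719$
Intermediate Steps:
$W = -11$ ($W = -5 - 6 = -11$)
$G{\left(U \right)} = 2 - \frac{U}{2}$
$r{\left(P,Q \right)} = -15$ ($r{\left(P,Q \right)} = 6 - 21 = -15$)
$q{\left(p \right)} = 60 - 8 p^{2}$ ($q{\left(p \right)} = - 4 \left(\left(p^{2} + p p\right) - 15\right) = - 4 \left(\left(p^{2} + p^{2}\right) - 15\right) = - 4 \left(2 p^{2} - 15\right) = - 4 \left(-15 + 2 p^{2}\right) = 60 - 8 p^{2}$)
$s = -18974772$ ($s = \left(-2434 + \left(60 - 8 \left(-19\right)^{2}\right)\right) \left(1473 + 2133\right) = \left(-2434 + \left(60 - 2888\right)\right) 3606 = \left(-2434 - 2828\right) 3606 = \left(-5262\right) 3606 = -18974772$)
$l{\left(R{\left(0,G{\left(-2 \right)} \right)} \right)} - s = -53 - -18974772 = -53 + 18974772 = 18974719$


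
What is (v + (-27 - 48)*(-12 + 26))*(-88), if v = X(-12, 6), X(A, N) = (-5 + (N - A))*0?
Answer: 92400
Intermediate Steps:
X(A, N) = 0 (X(A, N) = (-5 + N - A)*0 = 0)
v = 0
(v + (-27 - 48)*(-12 + 26))*(-88) = (0 + (-27 - 48)*(-12 + 26))*(-88) = (0 - 75*14)*(-88) = (0 - 1050)*(-88) = -1050*(-88) = 92400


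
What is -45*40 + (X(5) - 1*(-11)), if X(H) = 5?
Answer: -1784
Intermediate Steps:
-45*40 + (X(5) - 1*(-11)) = -45*40 + (5 - 1*(-11)) = -1800 + (5 + 11) = -1800 + 16 = -1784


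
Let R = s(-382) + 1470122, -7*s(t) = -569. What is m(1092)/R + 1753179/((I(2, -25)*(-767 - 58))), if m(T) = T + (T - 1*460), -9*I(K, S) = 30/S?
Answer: -18042705356237/1132056530 ≈ -15938.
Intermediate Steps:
s(t) = 569/7 (s(t) = -⅐*(-569) = 569/7)
I(K, S) = -10/(3*S)
m(T) = -460 + 2*T (m(T) = T + (T - 460) = T + (-460 + T) = -460 + 2*T)
R = 10291423/7 (R = 569/7 + 1470122 = 10291423/7 ≈ 1.4702e+6)
m(1092)/R + 1753179/((I(2, -25)*(-767 - 58))) = (-460 + 2*1092)/(10291423/7) + 1753179/(((-10/3/(-25))*(-767 - 58))) = (-460 + 2184)*(7/10291423) + 1753179/((-10/3*(-1/25)*(-825))) = 1724*(7/10291423) + 1753179/(((2/15)*(-825))) = 12068/10291423 + 1753179/(-110) = 12068/10291423 + 1753179*(-1/110) = 12068/10291423 - 1753179/110 = -18042705356237/1132056530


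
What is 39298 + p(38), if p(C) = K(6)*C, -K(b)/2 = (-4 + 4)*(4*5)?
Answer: 39298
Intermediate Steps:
K(b) = 0 (K(b) = -2*(-4 + 4)*4*5 = -0*20 = -2*0 = 0)
p(C) = 0 (p(C) = 0*C = 0)
39298 + p(38) = 39298 + 0 = 39298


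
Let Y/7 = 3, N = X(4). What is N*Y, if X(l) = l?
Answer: 84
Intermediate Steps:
N = 4
Y = 21 (Y = 7*3 = 21)
N*Y = 4*21 = 84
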